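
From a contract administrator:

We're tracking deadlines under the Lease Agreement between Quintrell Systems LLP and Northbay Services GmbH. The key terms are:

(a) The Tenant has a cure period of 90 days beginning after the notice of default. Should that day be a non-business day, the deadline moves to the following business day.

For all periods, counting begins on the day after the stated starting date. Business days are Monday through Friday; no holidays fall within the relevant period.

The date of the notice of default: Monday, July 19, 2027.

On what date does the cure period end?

The last day of the cure period: July 19, 2027 + 90 days = October 17, 2027. That falls on a Sunday, so it rolls to the next business day, Monday, October 18, 2027.

October 18, 2027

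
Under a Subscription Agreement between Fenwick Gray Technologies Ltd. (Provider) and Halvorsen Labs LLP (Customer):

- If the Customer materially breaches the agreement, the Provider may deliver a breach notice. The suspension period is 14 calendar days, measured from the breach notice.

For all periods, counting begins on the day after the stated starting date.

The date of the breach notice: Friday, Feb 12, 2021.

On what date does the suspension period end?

The last day of the suspension period: 14 calendar days after Feb 12, 2021 is Feb 26, 2021.

Feb 26, 2021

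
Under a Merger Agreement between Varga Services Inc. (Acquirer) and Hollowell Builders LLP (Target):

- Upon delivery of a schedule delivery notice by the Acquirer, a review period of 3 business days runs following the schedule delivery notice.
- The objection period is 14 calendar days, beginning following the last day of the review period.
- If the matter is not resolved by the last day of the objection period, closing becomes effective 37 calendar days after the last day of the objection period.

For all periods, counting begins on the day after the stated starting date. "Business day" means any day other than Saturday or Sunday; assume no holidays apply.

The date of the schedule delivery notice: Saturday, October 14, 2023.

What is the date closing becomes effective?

December 8, 2023

The last day of the review period: counting 3 business days from Saturday, October 14, 2023 (Oct 16, Oct 17, Oct 18, skipping weekends) reaches Wednesday, October 18, 2023.
The last day of the objection period: October 18, 2023 + 14 days = November 1, 2023.
The date closing becomes effective: November 1, 2023 + 37 days = December 8, 2023.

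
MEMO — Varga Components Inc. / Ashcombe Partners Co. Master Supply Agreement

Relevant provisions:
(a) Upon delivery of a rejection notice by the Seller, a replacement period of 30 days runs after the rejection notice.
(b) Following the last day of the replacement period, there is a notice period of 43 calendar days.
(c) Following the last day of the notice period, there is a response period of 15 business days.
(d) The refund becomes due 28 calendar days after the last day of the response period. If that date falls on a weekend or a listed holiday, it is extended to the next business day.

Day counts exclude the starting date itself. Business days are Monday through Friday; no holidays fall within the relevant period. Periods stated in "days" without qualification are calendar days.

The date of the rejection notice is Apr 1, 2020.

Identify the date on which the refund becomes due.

Jul 31, 2020

Adding 30 calendar days to Apr 1, 2020 gives May 1, 2020, which is the last day of the replacement period.
The last day of the notice period: May 1, 2020 + 43 days = Jun 13, 2020.
The last day of the response period: counting 15 business days from Saturday, Jun 13, 2020 (Jun 15, Jun 16, Jun 17, Jun 18, …, Jul 1, Jul 2, Jul 3, skipping weekends) reaches Friday, Jul 3, 2020.
The date on which the refund becomes due: 28 calendar days after Jul 3, 2020 is Jul 31, 2020. Jul 31, 2020 is a Friday, so no roll-forward applies.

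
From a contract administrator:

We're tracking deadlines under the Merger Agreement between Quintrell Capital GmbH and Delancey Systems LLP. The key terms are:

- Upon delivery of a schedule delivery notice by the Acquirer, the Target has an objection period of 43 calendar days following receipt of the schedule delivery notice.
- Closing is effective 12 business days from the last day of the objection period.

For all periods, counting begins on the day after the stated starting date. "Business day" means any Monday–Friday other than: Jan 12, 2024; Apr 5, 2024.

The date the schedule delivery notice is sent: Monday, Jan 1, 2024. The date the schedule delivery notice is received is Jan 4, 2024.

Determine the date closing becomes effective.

Adding 43 calendar days to Jan 4, 2024 gives Feb 16, 2024, which is the last day of the objection period.
The date closing becomes effective: counting 12 business days from Friday, Feb 16, 2024 (Feb 19, Feb 20, Feb 21, Feb 22, …, Mar 1, Mar 4, Mar 5, skipping weekends) reaches Tuesday, Mar 5, 2024.

Mar 5, 2024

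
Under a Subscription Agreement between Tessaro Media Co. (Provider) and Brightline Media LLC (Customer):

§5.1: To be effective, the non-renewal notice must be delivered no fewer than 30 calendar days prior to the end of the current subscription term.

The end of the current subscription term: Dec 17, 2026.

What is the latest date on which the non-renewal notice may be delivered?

Nov 17, 2026

Dec 17, 2026 minus 30 days is Nov 17, 2026.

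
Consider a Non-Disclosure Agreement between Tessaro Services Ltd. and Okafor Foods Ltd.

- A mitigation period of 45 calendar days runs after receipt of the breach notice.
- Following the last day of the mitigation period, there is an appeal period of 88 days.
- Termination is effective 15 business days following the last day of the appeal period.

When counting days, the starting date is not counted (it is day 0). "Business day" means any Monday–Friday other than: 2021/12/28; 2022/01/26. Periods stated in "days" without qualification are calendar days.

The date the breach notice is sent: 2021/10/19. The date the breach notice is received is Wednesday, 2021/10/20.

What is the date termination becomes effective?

2022/03/23

Adding 45 calendar days to 2021/10/20 gives 2021/12/04, which is the last day of the mitigation period.
The last day of the appeal period: 2021/12/04 + 88 days = 2022/03/02.
From Wednesday, 2022/03/02, 15 business days (Mar 3, Mar 4, Mar 7, Mar 8, …, Mar 21, Mar 22, Mar 23, skipping weekends) brings us to Wednesday, 2022/03/23, which is the date termination becomes effective.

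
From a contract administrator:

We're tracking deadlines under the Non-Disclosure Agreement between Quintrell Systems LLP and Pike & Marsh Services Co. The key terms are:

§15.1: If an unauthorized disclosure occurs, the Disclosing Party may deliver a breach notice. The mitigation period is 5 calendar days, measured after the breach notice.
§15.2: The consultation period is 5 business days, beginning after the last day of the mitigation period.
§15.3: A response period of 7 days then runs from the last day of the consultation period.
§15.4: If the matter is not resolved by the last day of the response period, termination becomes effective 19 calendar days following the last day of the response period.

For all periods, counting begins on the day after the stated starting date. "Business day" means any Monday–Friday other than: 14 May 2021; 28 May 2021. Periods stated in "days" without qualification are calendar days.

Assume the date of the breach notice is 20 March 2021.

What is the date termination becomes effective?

The last day of the mitigation period: 5 calendar days after 20 March 2021 is 25 March 2021.
The last day of the consultation period: counting 5 business days from Thursday, 25 March 2021 (Mar 26, Mar 29, Mar 30, Mar 31, Apr 1, skipping weekends) reaches Thursday, 1 April 2021.
The last day of the response period: 1 April 2021 + 7 days = 8 April 2021.
The date termination becomes effective: 19 calendar days after 8 April 2021 is 27 April 2021.

27 April 2021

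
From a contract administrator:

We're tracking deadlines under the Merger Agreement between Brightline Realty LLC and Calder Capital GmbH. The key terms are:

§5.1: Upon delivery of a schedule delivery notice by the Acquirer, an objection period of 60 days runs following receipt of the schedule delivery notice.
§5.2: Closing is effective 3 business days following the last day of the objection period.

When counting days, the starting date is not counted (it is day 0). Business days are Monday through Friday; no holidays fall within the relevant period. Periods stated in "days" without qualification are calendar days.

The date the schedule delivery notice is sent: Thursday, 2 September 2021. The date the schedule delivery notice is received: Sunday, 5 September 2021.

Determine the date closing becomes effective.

9 November 2021

Adding 60 calendar days to 5 September 2021 gives 4 November 2021, which is the last day of the objection period.
The date closing becomes effective: counting 3 business days from Thursday, 4 November 2021 (Nov 5, Nov 8, Nov 9, skipping weekends) reaches Tuesday, 9 November 2021.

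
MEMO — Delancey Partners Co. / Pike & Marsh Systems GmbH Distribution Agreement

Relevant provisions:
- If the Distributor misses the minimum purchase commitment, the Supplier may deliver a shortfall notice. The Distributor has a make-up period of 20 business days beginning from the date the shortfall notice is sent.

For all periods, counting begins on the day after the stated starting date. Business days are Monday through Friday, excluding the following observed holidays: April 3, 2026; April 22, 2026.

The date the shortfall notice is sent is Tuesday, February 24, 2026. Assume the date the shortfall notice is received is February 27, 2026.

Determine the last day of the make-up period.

March 24, 2026

From Tuesday, February 24, 2026, 20 business days (Feb 25, Feb 26, Feb 27, Mar 2, …, Mar 20, Mar 23, Mar 24, skipping weekends) brings us to Tuesday, March 24, 2026, which is the last day of the make-up period.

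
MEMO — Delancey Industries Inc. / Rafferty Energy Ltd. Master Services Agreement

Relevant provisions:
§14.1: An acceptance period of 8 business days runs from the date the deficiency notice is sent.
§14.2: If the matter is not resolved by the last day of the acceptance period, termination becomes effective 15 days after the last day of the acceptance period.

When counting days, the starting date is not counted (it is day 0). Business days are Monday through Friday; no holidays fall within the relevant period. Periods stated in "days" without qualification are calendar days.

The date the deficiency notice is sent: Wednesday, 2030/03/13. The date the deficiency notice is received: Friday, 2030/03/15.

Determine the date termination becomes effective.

From Wednesday, 2030/03/13, 8 business days (Mar 14, Mar 15, Mar 18, Mar 19, Mar 20, Mar 21, Mar 22, Mar 25, skipping weekends) brings us to Monday, 2030/03/25, which is the last day of the acceptance period.
The date termination becomes effective: 2030/03/25 + 15 days = 2030/04/09.

2030/04/09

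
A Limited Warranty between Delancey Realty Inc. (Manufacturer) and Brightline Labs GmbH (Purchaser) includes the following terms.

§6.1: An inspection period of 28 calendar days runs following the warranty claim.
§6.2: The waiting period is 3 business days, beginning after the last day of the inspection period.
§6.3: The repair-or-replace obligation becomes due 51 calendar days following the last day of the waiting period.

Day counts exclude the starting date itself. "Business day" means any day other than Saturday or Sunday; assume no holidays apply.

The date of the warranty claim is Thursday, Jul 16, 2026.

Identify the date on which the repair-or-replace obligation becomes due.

Oct 8, 2026

The last day of the inspection period: 28 calendar days after Jul 16, 2026 is Aug 13, 2026.
The last day of the waiting period: 3 business days after Thursday, Aug 13, 2026, skipping weekends — Aug 14, Aug 17, Aug 18 — lands on Tuesday, Aug 18, 2026.
The date on which the repair-or-replace obligation becomes due: 51 calendar days after Aug 18, 2026 is Oct 8, 2026.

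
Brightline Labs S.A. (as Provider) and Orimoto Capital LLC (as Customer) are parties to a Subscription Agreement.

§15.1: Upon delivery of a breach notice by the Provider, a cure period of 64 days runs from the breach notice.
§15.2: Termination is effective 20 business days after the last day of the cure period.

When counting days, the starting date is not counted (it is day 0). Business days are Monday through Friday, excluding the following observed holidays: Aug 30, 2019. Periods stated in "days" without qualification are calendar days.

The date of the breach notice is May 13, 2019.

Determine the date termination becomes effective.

Aug 13, 2019

Adding 64 calendar days to May 13, 2019 gives Jul 16, 2019, which is the last day of the cure period.
The date termination becomes effective: 20 business days after Tuesday, Jul 16, 2019, skipping weekends — Jul 17, Jul 18, Jul 19, Jul 22, …, Aug 9, Aug 12, Aug 13 — lands on Tuesday, Aug 13, 2019.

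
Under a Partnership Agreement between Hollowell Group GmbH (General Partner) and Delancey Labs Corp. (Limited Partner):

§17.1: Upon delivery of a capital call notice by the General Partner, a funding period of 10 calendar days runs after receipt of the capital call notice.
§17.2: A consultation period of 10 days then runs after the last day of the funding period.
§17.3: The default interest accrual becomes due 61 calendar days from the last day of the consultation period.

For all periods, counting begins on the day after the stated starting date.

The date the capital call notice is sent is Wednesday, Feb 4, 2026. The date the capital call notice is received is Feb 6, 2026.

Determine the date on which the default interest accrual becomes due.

The last day of the funding period: Feb 6, 2026 + 10 days = Feb 16, 2026.
Adding 10 calendar days to Feb 16, 2026 gives Feb 26, 2026, which is the last day of the consultation period.
The date on which the default interest accrual becomes due: Feb 26, 2026 + 61 days = Apr 28, 2026.

Apr 28, 2026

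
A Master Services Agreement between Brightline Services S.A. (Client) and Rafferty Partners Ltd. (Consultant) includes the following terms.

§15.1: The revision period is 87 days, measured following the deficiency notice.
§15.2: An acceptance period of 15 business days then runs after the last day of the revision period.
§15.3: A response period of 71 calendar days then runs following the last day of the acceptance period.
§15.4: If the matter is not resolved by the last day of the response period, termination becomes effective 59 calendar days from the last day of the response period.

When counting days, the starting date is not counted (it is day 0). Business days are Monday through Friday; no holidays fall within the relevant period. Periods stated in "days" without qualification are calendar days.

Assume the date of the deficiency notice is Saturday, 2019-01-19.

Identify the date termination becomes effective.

2019-09-14

The last day of the revision period: 2019-01-19 + 87 days = 2019-04-16.
From Tuesday, 2019-04-16, 15 business days (Apr 17, Apr 18, Apr 19, Apr 22, …, May 3, May 6, May 7, skipping weekends) brings us to Tuesday, 2019-05-07, which is the last day of the acceptance period.
The last day of the response period: 2019-05-07 + 71 days = 2019-07-17.
The date termination becomes effective: 2019-07-17 + 59 days = 2019-09-14.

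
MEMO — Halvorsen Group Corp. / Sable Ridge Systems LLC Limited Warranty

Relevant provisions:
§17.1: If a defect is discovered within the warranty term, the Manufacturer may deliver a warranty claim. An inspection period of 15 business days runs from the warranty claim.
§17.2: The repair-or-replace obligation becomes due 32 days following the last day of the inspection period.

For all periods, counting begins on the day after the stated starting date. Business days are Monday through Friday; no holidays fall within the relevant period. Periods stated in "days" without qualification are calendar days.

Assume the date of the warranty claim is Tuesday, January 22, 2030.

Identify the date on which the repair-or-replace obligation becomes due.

The last day of the inspection period: counting 15 business days from Tuesday, January 22, 2030 (Jan 23, Jan 24, Jan 25, Jan 28, …, Feb 8, Feb 11, Feb 12, skipping weekends) reaches Tuesday, February 12, 2030.
The date on which the repair-or-replace obligation becomes due: 32 calendar days after February 12, 2030 is March 16, 2030.

March 16, 2030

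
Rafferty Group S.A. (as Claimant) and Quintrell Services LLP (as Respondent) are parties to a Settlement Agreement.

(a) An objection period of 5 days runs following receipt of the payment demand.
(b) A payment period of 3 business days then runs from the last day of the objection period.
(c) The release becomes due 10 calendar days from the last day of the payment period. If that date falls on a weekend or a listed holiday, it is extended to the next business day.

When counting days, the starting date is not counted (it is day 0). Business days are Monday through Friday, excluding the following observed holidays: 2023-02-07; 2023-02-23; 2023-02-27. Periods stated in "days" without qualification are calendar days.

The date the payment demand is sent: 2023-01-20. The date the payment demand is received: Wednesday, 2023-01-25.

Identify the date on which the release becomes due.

The last day of the objection period: 2023-01-25 + 5 days = 2023-01-30.
The last day of the payment period: 3 business days after Monday, 2023-01-30, skipping weekends — Jan 31, Feb 1, Feb 2 — lands on Thursday, 2023-02-02.
The date on which the release becomes due: 2023-02-02 + 10 days = 2023-02-12. That falls on a Sunday, so it rolls to the next business day, Monday, 2023-02-13.

2023-02-13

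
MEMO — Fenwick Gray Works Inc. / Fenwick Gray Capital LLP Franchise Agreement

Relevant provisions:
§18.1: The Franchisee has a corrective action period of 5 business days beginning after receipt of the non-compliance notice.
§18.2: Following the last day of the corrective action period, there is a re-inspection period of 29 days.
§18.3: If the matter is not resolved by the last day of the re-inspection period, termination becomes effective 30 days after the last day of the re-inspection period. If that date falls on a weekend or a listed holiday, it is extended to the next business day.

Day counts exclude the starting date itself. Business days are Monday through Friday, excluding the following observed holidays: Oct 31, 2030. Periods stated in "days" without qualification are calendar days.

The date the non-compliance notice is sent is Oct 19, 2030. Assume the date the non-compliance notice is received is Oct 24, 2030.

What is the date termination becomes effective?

Dec 30, 2030

From Thursday, Oct 24, 2030, 5 business days (Oct 25, Oct 28, Oct 29, Oct 30, Nov 1, skipping weekends and the listed holiday on Oct 31) brings us to Friday, Nov 1, 2030, which is the last day of the corrective action period.
Adding 29 calendar days to Nov 1, 2030 gives Nov 30, 2030, which is the last day of the re-inspection period.
The date termination becomes effective: 30 calendar days after Nov 30, 2030 is Dec 30, 2030. Dec 30, 2030 is a Monday and is not a listed holiday, so no roll-forward applies.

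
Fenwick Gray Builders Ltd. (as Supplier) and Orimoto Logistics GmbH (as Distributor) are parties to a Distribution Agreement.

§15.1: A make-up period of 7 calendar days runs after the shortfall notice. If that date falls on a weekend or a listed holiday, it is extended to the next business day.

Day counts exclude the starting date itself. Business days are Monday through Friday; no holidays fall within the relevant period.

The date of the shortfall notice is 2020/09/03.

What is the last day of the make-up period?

The last day of the make-up period: 2020/09/03 + 7 days = 2020/09/10. 2020/09/10 is a Thursday, so no roll-forward applies.

2020/09/10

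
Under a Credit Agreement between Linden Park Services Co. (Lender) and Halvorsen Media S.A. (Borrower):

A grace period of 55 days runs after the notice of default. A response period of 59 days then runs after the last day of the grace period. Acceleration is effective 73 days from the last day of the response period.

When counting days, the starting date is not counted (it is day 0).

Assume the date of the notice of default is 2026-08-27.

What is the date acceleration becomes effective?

The last day of the grace period: 2026-08-27 + 55 days = 2026-10-21.
The last day of the response period: 59 calendar days after 2026-10-21 is 2026-12-19.
The date acceleration becomes effective: 2026-12-19 + 73 days = 2027-03-02.

2027-03-02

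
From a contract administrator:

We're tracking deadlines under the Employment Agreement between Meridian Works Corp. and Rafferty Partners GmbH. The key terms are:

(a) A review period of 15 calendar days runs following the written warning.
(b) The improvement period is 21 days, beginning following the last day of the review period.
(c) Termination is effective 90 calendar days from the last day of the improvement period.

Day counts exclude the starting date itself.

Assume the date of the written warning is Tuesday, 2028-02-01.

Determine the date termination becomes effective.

2028-06-06

The last day of the review period: 2028-02-01 + 15 days = 2028-02-16.
The last day of the improvement period: 21 calendar days after 2028-02-16 is 2028-03-08.
The date termination becomes effective: 2028-03-08 + 90 days = 2028-06-06.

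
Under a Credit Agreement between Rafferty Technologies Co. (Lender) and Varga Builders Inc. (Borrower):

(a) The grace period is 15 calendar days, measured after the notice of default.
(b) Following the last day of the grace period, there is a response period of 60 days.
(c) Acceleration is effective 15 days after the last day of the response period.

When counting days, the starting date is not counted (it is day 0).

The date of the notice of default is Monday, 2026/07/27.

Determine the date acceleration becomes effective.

2026/10/25

The last day of the grace period: 2026/07/27 + 15 days = 2026/08/11.
Adding 60 calendar days to 2026/08/11 gives 2026/10/10, which is the last day of the response period.
The date acceleration becomes effective: 2026/10/10 + 15 days = 2026/10/25.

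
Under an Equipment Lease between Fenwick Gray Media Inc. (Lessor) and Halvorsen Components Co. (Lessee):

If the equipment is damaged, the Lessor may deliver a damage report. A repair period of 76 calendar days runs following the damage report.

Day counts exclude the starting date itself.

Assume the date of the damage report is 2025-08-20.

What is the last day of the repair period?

2025-11-04

Adding 76 calendar days to 2025-08-20 gives 2025-11-04, which is the last day of the repair period.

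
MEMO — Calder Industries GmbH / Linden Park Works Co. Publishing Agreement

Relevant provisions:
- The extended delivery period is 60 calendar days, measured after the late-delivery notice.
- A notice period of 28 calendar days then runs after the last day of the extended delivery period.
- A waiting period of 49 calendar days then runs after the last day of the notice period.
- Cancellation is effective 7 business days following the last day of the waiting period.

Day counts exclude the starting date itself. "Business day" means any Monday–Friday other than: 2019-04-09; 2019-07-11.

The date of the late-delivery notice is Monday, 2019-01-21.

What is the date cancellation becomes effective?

2019-06-18

Adding 60 calendar days to 2019-01-21 gives 2019-03-22, which is the last day of the extended delivery period.
The last day of the notice period: 28 calendar days after 2019-03-22 is 2019-04-19.
The last day of the waiting period: 49 calendar days after 2019-04-19 is 2019-06-07.
The date cancellation becomes effective: 7 business days after Friday, 2019-06-07, skipping weekends — Jun 10, Jun 11, Jun 12, Jun 13, Jun 14, Jun 17, Jun 18 — lands on Tuesday, 2019-06-18.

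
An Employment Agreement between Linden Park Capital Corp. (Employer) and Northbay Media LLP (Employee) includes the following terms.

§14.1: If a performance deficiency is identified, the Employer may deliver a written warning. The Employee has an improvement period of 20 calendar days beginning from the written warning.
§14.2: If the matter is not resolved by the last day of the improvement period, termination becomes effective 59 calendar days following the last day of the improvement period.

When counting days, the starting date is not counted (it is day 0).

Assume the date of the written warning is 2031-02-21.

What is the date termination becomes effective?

The last day of the improvement period: 20 calendar days after 2031-02-21 is 2031-03-13.
Adding 59 calendar days to 2031-03-13 gives 2031-05-11, which is the date termination becomes effective.

2031-05-11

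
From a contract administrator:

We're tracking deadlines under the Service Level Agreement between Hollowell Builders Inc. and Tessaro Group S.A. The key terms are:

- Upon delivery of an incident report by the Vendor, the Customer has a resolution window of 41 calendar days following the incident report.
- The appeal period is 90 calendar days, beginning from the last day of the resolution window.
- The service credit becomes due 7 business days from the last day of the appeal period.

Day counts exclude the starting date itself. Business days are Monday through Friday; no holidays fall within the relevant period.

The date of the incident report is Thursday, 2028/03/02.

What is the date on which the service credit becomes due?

2028/07/20

The last day of the resolution window: 41 calendar days after 2028/03/02 is 2028/04/12.
The last day of the appeal period: 2028/04/12 + 90 days = 2028/07/11.
From Tuesday, 2028/07/11, 7 business days (Jul 12, Jul 13, Jul 14, Jul 17, Jul 18, Jul 19, Jul 20, skipping weekends) brings us to Thursday, 2028/07/20, which is the date on which the service credit becomes due.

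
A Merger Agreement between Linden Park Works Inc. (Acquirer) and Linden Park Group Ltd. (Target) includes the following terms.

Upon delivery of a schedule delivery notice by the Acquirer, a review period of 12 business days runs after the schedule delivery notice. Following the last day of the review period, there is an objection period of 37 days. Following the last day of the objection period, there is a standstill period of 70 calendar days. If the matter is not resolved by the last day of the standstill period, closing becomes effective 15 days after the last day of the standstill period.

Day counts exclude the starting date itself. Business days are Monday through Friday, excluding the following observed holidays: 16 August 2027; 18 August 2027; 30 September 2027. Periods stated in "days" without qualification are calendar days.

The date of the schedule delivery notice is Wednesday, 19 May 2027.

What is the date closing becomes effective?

4 October 2027

The last day of the review period: 12 business days after Wednesday, 19 May 2027, skipping weekends — May 20, May 21, May 24, May 25, …, Jun 2, Jun 3, Jun 4 — lands on Friday, 4 June 2027.
Adding 37 calendar days to 4 June 2027 gives 11 July 2027, which is the last day of the objection period.
Adding 70 calendar days to 11 July 2027 gives 19 September 2027, which is the last day of the standstill period.
The date closing becomes effective: 19 September 2027 + 15 days = 4 October 2027.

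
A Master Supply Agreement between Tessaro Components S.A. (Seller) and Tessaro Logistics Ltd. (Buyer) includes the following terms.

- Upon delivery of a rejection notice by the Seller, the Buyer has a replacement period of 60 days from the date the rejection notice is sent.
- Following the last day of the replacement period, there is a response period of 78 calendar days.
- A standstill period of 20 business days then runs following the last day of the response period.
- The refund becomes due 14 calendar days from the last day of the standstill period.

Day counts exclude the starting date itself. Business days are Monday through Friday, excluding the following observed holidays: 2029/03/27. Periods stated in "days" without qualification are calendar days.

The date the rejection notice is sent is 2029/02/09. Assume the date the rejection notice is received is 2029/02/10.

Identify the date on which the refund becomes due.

2029/08/08

Adding 60 calendar days to 2029/02/09 gives 2029/04/10, which is the last day of the replacement period.
The last day of the response period: 78 calendar days after 2029/04/10 is 2029/06/27.
The last day of the standstill period: counting 20 business days from Wednesday, 2029/06/27 (Jun 28, Jun 29, Jul 2, Jul 3, …, Jul 23, Jul 24, Jul 25, skipping weekends) reaches Wednesday, 2029/07/25.
The date on which the refund becomes due: 14 calendar days after 2029/07/25 is 2029/08/08.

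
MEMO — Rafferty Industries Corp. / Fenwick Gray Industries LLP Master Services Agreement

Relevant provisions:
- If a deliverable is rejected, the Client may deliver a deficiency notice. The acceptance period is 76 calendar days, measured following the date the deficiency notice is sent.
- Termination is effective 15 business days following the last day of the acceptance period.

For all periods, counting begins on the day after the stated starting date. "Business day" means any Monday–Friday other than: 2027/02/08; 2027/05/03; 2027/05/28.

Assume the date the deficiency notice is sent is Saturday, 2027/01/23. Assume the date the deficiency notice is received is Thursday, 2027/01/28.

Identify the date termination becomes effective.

2027/04/30

The last day of the acceptance period: 76 calendar days after 2027/01/23 is 2027/04/09.
The date termination becomes effective: counting 15 business days from Friday, 2027/04/09 (Apr 12, Apr 13, Apr 14, Apr 15, …, Apr 28, Apr 29, Apr 30, skipping weekends) reaches Friday, 2027/04/30.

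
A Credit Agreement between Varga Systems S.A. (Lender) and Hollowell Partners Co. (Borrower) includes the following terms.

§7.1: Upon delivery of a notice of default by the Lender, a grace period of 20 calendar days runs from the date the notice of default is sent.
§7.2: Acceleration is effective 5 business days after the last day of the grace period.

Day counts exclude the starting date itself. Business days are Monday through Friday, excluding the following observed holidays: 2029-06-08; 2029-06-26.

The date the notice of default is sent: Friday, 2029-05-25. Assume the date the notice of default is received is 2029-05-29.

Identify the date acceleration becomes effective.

Adding 20 calendar days to 2029-05-25 gives 2029-06-14, which is the last day of the grace period.
The date acceleration becomes effective: counting 5 business days from Thursday, 2029-06-14 (Jun 15, Jun 18, Jun 19, Jun 20, Jun 21, skipping weekends) reaches Thursday, 2029-06-21.

2029-06-21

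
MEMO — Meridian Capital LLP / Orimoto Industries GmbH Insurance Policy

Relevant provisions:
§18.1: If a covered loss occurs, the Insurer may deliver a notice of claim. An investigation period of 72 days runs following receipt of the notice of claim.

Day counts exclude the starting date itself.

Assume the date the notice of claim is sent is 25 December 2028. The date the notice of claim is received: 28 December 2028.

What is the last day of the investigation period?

The last day of the investigation period: 28 December 2028 + 72 days = 10 March 2029.

10 March 2029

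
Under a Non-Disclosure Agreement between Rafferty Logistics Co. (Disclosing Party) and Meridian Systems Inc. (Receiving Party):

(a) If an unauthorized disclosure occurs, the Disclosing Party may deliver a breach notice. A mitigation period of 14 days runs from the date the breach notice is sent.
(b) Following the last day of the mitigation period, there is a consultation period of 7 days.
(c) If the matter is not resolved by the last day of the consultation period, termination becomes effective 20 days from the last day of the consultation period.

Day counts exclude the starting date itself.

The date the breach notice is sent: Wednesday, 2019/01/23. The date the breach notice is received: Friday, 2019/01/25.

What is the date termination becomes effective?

2019/03/05

The last day of the mitigation period: 2019/01/23 + 14 days = 2019/02/06.
Adding 7 calendar days to 2019/02/06 gives 2019/02/13, which is the last day of the consultation period.
The date termination becomes effective: 20 calendar days after 2019/02/13 is 2019/03/05.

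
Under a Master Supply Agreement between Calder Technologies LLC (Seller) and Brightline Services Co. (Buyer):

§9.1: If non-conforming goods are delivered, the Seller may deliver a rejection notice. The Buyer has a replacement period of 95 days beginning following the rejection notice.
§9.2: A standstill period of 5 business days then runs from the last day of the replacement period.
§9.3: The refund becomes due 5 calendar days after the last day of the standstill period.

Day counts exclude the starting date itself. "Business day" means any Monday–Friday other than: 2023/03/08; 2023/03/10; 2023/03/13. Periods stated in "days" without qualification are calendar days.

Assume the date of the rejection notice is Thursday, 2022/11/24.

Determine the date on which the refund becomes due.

The last day of the replacement period: 2022/11/24 + 95 days = 2023/02/27.
The last day of the standstill period: 5 business days after Monday, 2023/02/27, skipping weekends — Feb 28, Mar 1, Mar 2, Mar 3, Mar 6 — lands on Monday, 2023/03/06.
The date on which the refund becomes due: 2023/03/06 + 5 days = 2023/03/11.

2023/03/11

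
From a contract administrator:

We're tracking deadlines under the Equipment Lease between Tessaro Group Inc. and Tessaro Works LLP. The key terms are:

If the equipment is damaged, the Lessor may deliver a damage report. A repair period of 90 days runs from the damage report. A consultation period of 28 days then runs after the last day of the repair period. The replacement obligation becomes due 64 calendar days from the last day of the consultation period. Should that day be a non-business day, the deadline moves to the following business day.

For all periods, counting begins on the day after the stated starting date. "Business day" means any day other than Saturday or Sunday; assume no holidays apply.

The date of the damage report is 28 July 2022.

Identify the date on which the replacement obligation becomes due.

26 January 2023

The last day of the repair period: 90 calendar days after 28 July 2022 is 26 October 2022.
The last day of the consultation period: 26 October 2022 + 28 days = 23 November 2022.
The date on which the replacement obligation becomes due: 64 calendar days after 23 November 2022 is 26 January 2023. 26 January 2023 is a Thursday, so no roll-forward applies.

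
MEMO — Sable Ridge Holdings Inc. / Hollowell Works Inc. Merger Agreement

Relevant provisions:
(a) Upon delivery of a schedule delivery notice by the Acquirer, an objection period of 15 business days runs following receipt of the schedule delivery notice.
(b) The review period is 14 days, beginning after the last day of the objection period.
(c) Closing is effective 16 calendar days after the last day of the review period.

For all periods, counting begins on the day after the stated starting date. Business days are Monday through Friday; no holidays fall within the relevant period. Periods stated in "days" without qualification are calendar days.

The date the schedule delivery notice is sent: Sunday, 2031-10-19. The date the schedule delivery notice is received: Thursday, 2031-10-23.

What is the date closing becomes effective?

2031-12-13

The last day of the objection period: counting 15 business days from Thursday, 2031-10-23 (Oct 24, Oct 27, Oct 28, Oct 29, …, Nov 11, Nov 12, Nov 13, skipping weekends) reaches Thursday, 2031-11-13.
The last day of the review period: 14 calendar days after 2031-11-13 is 2031-11-27.
The date closing becomes effective: 2031-11-27 + 16 days = 2031-12-13.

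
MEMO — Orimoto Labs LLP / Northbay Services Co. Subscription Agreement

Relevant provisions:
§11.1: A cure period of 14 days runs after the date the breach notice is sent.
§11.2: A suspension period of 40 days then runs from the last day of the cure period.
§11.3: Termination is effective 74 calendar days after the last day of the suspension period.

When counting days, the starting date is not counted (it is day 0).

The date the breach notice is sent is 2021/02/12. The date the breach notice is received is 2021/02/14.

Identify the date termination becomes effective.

The last day of the cure period: 2021/02/12 + 14 days = 2021/02/26.
The last day of the suspension period: 40 calendar days after 2021/02/26 is 2021/04/07.
The date termination becomes effective: 2021/04/07 + 74 days = 2021/06/20.

2021/06/20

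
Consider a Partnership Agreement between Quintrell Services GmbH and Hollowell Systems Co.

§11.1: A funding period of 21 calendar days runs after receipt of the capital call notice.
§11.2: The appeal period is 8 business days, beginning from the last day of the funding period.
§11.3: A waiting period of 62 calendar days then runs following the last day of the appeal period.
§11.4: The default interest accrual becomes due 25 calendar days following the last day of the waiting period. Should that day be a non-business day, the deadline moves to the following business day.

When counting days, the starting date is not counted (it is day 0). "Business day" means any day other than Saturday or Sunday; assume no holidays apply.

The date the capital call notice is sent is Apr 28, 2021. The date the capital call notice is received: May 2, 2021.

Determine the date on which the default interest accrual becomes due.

The last day of the funding period: May 2, 2021 + 21 days = May 23, 2021.
The last day of the appeal period: counting 8 business days from Sunday, May 23, 2021 (May 24, May 25, May 26, May 27, May 28, May 31, Jun 1, Jun 2, skipping weekends) reaches Wednesday, Jun 2, 2021.
Adding 62 calendar days to Jun 2, 2021 gives Aug 3, 2021, which is the last day of the waiting period.
Adding 25 calendar days to Aug 3, 2021 gives Aug 28, 2021, which is the date on which the default interest accrual becomes due. That falls on a Saturday, so it rolls to the next business day, Monday, Aug 30, 2021.

Aug 30, 2021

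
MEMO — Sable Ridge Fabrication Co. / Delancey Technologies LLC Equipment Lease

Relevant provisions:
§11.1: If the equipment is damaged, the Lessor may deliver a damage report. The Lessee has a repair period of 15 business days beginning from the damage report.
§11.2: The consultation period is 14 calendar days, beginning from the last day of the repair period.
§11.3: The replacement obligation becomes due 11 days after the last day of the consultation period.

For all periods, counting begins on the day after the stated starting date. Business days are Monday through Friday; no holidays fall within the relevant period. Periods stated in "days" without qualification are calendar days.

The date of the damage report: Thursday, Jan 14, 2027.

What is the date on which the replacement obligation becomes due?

Mar 1, 2027

The last day of the repair period: 15 business days after Thursday, Jan 14, 2027, skipping weekends — Jan 15, Jan 18, Jan 19, Jan 20, …, Feb 2, Feb 3, Feb 4 — lands on Thursday, Feb 4, 2027.
The last day of the consultation period: Feb 4, 2027 + 14 days = Feb 18, 2027.
The date on which the replacement obligation becomes due: Feb 18, 2027 + 11 days = Mar 1, 2027.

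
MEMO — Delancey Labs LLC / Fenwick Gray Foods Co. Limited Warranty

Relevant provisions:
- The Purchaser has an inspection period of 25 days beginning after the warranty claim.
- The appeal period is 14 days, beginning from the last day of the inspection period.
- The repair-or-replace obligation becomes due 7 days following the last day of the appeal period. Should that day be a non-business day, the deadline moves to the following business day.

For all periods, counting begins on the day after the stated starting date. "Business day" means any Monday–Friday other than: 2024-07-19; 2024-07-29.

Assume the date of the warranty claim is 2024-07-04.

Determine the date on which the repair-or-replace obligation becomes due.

The last day of the inspection period: 25 calendar days after 2024-07-04 is 2024-07-29.
The last day of the appeal period: 14 calendar days after 2024-07-29 is 2024-08-12.
The date on which the repair-or-replace obligation becomes due: 7 calendar days after 2024-08-12 is 2024-08-19. 2024-08-19 is a Monday and is not a listed holiday, so no roll-forward applies.

2024-08-19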